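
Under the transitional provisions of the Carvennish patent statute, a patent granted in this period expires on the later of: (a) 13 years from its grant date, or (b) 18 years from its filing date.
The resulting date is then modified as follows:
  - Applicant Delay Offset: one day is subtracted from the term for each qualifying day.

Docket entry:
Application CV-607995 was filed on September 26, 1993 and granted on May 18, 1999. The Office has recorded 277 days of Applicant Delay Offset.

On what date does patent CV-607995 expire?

August 15, 2011

(a) grant + 13 years → 18 May 2012.
(b) filing + 18 years → 26 September 2011.
Later of the two: 18 May 2012.
Applicant Delay Offset: −277 days → 15 August 2011.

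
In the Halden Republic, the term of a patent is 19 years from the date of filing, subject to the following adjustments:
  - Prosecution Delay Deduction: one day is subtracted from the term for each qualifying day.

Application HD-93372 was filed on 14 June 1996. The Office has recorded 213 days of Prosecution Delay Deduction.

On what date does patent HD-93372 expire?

Base term: filing date + 19 years → 14 June 2015.
Prosecution Delay Deduction: −213 days → 13 November 2014.

2014-11-13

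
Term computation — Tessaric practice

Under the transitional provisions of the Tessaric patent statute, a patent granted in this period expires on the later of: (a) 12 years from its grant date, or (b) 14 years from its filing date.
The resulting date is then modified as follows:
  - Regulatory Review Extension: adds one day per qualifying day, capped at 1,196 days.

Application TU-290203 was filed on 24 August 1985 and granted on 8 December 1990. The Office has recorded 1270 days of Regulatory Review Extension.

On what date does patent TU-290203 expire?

2006-03-18

(a) grant + 12 years → 8 December 2002.
(b) filing + 14 years → 24 August 1999.
Later of the two: 8 December 2002.
Regulatory Review Extension: 1270 days claimed exceeds the 1196-day cap, so +1196 days → 18 March 2006.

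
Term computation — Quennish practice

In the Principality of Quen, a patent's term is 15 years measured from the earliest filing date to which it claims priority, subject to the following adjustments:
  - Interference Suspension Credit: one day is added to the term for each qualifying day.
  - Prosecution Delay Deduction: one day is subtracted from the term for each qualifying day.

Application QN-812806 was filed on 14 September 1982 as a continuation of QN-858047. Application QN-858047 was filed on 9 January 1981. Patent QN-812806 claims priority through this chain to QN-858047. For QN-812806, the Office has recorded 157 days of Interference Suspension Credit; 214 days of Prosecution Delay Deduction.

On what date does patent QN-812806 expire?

Earliest priority filing: 9 January 1981.
Base term: 9 January 1981 + 15 years → 9 January 1996.
Interference Suspension Credit: +157 days → 14 June 1996.
Prosecution Delay Deduction: −214 days → 13 November 1995.

1995-11-13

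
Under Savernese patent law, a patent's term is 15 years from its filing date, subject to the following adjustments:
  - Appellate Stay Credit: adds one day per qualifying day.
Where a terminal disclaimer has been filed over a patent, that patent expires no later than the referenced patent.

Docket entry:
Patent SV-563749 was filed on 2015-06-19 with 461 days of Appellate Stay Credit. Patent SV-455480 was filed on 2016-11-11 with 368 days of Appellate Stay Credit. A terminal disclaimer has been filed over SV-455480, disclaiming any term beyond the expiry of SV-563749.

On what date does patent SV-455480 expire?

Natural term of SV-455480:
  Base: filing + 15 years → 11 November 2031.
  Appellate Stay Credit: +368 days → 13 November 2032.
Expiry of referenced patent SV-563749:
  Base: filing + 15 years → 19 June 2030.
  Appellate Stay Credit: +461 days → 23 September 2031.
Terminal disclaimer: SV-455480 expires on the earlier of 13 November 2032 and 23 September 2031.

2031-09-23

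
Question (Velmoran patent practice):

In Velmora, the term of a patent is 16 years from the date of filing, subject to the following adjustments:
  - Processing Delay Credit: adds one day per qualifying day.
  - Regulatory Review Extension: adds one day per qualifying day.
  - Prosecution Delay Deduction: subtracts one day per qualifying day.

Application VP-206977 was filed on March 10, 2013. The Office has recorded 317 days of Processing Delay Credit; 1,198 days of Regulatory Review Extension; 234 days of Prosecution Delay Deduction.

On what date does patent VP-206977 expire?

September 11, 2032

Base term: filing date + 16 years → 10 March 2029.
Processing Delay Credit: +317 days → 21 January 2030.
Regulatory Review Extension: +1198 days → 3 May 2033.
Prosecution Delay Deduction: −234 days → 11 September 2032.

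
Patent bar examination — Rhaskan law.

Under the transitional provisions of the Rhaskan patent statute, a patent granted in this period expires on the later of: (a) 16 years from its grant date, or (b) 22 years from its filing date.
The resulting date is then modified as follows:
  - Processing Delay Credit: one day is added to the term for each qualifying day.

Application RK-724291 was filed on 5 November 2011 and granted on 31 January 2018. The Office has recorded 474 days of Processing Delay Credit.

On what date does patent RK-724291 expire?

May 20, 2035

(a) grant + 16 years → 31 January 2034.
(b) filing + 22 years → 5 November 2033.
Later of the two: 31 January 2034.
Processing Delay Credit: +474 days → 20 May 2035.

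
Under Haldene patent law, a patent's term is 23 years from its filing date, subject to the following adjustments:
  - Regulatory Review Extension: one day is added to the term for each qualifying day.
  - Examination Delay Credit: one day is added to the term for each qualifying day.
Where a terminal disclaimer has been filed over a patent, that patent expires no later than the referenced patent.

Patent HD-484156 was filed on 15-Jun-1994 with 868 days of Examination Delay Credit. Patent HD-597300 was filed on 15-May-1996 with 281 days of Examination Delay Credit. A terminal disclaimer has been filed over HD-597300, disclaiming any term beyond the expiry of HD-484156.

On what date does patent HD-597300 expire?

Natural term of HD-597300:
  Base: filing + 23 years → 15 May 2019.
  Examination Delay Credit: +281 days → 20 February 2020.
Expiry of referenced patent HD-484156:
  Base: filing + 23 years → 15 June 2017.
  Examination Delay Credit: +868 days → 31 October 2019.
Terminal disclaimer: HD-597300 expires on the earlier of 20 February 2020 and 31 October 2019.

October 31, 2019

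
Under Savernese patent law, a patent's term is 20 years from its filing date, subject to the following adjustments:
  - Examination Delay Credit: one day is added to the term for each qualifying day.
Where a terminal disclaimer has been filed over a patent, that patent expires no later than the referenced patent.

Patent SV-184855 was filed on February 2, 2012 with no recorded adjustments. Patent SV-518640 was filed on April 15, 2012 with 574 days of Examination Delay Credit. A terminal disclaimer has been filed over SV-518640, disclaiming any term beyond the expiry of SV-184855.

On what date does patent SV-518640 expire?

Natural term of SV-518640:
  Base: filing + 20 years → 15 April 2032.
  Examination Delay Credit: +574 days → 10 November 2033.
Expiry of referenced patent SV-184855:
  Base: filing + 20 years → 2 February 2032.
Terminal disclaimer: SV-518640 expires on the earlier of 10 November 2033 and 2 February 2032.

February 2, 2032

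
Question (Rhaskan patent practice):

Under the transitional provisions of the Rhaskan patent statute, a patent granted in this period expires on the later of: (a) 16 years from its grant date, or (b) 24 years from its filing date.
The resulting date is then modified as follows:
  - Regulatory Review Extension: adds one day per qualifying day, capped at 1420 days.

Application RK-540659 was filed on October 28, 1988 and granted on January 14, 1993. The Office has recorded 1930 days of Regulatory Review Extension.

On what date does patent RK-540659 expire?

2016-09-17

(a) grant + 16 years → 14 January 2009.
(b) filing + 24 years → 28 October 2012.
Later of the two: 28 October 2012.
Regulatory Review Extension: 1930 days claimed exceeds the 1420-day cap, so +1420 days → 17 September 2016.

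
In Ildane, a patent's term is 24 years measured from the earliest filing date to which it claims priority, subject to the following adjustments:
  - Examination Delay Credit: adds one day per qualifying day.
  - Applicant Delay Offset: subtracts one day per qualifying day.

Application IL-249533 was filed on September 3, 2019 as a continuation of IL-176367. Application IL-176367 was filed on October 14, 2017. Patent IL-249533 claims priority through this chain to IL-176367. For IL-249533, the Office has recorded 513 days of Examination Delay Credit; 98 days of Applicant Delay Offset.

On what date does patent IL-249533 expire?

Earliest priority filing: 14 October 2017.
Base term: 14 October 2017 + 24 years → 14 October 2041.
Examination Delay Credit: +513 days → 11 March 2043.
Applicant Delay Offset: −98 days → 3 December 2042.

December 3, 2042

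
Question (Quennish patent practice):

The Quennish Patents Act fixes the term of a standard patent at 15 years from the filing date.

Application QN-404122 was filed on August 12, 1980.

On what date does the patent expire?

1995-08-12

Filing date + 15 years → 12 August 1995.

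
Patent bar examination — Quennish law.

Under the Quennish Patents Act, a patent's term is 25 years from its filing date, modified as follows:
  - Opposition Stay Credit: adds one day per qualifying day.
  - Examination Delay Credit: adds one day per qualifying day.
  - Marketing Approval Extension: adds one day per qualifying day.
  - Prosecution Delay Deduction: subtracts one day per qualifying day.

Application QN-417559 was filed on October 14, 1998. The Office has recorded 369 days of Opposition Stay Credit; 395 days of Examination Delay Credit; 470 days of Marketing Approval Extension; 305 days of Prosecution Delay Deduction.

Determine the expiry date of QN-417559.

April 30, 2026

Base term: filing date + 25 years → 14 October 2023.
Opposition Stay Credit: +369 days → 17 October 2024.
Examination Delay Credit: +395 days → 16 November 2025.
Marketing Approval Extension: +470 days → 1 March 2027.
Prosecution Delay Deduction: −305 days → 30 April 2026.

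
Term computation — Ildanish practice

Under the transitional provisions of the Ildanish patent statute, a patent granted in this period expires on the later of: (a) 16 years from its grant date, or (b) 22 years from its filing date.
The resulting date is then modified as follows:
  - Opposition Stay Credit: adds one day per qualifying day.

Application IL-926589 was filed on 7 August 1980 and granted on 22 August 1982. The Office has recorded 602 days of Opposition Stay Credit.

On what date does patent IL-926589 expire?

(a) grant + 16 years → 22 August 1998.
(b) filing + 22 years → 7 August 2002.
Later of the two: 7 August 2002.
Opposition Stay Credit: +602 days → 31 March 2004.

March 31, 2004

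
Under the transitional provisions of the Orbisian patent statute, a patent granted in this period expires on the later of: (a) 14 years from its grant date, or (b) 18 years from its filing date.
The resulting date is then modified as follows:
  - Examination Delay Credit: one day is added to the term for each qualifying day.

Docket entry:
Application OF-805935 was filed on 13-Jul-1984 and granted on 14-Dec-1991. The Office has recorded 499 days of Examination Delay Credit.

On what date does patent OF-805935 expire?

(a) grant + 14 years → 14 December 2005.
(b) filing + 18 years → 13 July 2002.
Later of the two: 14 December 2005.
Examination Delay Credit: +499 days → 27 April 2007.

April 27, 2007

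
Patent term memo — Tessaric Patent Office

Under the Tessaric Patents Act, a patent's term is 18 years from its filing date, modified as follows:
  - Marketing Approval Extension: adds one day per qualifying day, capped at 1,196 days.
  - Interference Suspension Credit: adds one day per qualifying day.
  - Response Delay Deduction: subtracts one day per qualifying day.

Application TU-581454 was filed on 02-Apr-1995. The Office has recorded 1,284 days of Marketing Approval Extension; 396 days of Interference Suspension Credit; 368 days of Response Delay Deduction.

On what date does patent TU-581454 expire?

August 8, 2016

Base term: filing date + 18 years → 2 April 2013.
Marketing Approval Extension: 1284 days claimed exceeds the 1196-day cap, so +1196 days → 11 July 2016.
Interference Suspension Credit: +396 days → 11 August 2017.
Response Delay Deduction: −368 days → 8 August 2016.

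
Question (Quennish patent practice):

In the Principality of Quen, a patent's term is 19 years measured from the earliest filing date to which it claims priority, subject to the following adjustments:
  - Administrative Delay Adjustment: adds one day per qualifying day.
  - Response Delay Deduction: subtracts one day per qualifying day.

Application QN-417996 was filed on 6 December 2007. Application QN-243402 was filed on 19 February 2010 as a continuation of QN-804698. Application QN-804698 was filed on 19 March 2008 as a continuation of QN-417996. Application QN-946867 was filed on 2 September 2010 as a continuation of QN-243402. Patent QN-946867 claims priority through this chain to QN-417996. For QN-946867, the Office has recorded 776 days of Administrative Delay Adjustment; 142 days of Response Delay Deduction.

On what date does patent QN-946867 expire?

2028-08-31

Earliest priority filing: 6 December 2007.
Base term: 6 December 2007 + 19 years → 6 December 2026.
Administrative Delay Adjustment: +776 days → 20 January 2029.
Response Delay Deduction: −142 days → 31 August 2028.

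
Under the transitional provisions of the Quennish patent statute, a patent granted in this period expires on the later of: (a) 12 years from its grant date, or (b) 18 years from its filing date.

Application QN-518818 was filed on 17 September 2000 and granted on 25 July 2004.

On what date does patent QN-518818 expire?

2018-09-17

(a) grant + 12 years → 25 July 2016.
(b) filing + 18 years → 17 September 2018.
Later of the two: 17 September 2018.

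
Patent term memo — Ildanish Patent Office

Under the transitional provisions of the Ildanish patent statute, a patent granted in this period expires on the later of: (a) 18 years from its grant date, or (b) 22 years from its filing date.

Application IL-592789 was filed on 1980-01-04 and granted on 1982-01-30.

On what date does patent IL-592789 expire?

(a) grant + 18 years → 30 January 2000.
(b) filing + 22 years → 4 January 2002.
Later of the two: 4 January 2002.

January 4, 2002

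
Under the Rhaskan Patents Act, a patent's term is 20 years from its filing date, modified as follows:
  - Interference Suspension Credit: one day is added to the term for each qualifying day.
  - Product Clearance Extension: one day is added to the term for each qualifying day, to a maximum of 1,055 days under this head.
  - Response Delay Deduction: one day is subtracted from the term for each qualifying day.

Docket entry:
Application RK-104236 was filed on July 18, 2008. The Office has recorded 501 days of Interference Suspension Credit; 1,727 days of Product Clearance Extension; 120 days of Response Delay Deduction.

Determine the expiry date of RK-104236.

June 23, 2032

Base term: filing date + 20 years → 18 July 2028.
Interference Suspension Credit: +501 days → 1 December 2029.
Product Clearance Extension: 1727 days claimed exceeds the 1055-day cap, so +1055 days → 21 October 2032.
Response Delay Deduction: −120 days → 23 June 2032.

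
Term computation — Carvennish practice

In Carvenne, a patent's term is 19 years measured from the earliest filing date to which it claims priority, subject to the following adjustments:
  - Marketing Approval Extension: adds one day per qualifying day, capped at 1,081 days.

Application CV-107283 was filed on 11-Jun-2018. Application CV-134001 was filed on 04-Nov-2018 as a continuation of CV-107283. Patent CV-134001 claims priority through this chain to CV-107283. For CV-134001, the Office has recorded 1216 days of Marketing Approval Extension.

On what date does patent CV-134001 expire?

2040-05-27

Earliest priority filing: 11 June 2018.
Base term: 11 June 2018 + 19 years → 11 June 2037.
Marketing Approval Extension: 1216 days claimed exceeds the 1081-day cap, so +1081 days → 27 May 2040.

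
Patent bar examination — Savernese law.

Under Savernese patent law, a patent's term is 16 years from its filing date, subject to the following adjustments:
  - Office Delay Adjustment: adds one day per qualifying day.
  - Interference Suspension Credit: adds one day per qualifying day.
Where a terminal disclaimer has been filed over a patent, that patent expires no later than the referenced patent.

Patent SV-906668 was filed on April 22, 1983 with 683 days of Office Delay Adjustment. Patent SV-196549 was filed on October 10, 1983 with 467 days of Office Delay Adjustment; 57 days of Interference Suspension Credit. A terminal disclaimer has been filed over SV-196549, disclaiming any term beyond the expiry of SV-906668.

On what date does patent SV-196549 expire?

Natural term of SV-196549:
  Base: filing + 16 years → 10 October 1999.
  Office Delay Adjustment: +467 days → 19 January 2001.
  Interference Suspension Credit: +57 days → 17 March 2001.
Expiry of referenced patent SV-906668:
  Base: filing + 16 years → 22 April 1999.
  Office Delay Adjustment: +683 days → 5 March 2001.
Terminal disclaimer: SV-196549 expires on the earlier of 17 March 2001 and 5 March 2001.

2001-03-05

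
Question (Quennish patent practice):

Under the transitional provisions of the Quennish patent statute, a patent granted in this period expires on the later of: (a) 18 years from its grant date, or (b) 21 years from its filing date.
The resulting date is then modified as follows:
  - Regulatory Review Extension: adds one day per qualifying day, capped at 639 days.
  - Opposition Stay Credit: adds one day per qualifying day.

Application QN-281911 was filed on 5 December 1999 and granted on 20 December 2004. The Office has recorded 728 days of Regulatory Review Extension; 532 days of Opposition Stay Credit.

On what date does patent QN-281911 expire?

2026-03-05

(a) grant + 18 years → 20 December 2022.
(b) filing + 21 years → 5 December 2020.
Later of the two: 20 December 2022.
Regulatory Review Extension: 728 days claimed exceeds the 639-day cap, so +639 days → 19 September 2024.
Opposition Stay Credit: +532 days → 5 March 2026.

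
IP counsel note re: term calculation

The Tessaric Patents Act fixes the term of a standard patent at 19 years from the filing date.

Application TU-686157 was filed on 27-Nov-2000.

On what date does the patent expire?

Filing date + 19 years → 27 November 2019.

2019-11-27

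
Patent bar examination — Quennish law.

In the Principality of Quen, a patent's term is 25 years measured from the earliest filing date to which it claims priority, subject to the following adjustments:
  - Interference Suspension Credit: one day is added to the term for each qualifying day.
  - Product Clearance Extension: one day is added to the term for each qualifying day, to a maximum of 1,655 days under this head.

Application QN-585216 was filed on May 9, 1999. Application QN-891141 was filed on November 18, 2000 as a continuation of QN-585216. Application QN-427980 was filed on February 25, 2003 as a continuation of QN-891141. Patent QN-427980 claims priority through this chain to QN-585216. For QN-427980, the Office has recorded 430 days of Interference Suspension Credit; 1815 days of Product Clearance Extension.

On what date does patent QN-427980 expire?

2030-01-23

Earliest priority filing: 9 May 1999.
Base term: 9 May 1999 + 25 years → 9 May 2024.
Interference Suspension Credit: +430 days → 13 July 2025.
Product Clearance Extension: 1815 days claimed exceeds the 1655-day cap, so +1655 days → 23 January 2030.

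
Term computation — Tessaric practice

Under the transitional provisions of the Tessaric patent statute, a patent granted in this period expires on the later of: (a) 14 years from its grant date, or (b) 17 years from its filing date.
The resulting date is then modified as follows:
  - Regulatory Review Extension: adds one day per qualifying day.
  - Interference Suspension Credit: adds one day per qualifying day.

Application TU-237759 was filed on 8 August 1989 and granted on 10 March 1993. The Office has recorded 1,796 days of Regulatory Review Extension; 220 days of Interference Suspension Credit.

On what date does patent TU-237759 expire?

(a) grant + 14 years → 10 March 2007.
(b) filing + 17 years → 8 August 2006.
Later of the two: 10 March 2007.
Regulatory Review Extension: +1796 days → 8 February 2012.
Interference Suspension Credit: +220 days → 15 September 2012.

September 15, 2012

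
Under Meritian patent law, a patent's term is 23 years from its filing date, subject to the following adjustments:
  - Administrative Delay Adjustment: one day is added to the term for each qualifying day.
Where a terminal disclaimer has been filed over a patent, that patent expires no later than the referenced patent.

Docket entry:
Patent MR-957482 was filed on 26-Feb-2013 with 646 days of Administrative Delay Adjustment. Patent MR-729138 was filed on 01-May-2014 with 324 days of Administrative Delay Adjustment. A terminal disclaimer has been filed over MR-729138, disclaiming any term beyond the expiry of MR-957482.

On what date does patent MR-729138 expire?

Natural term of MR-729138:
  Base: filing + 23 years → 1 May 2037.
  Administrative Delay Adjustment: +324 days → 21 March 2038.
Expiry of referenced patent MR-957482:
  Base: filing + 23 years → 26 February 2036.
  Administrative Delay Adjustment: +646 days → 3 December 2037.
Terminal disclaimer: MR-729138 expires on the earlier of 21 March 2038 and 3 December 2037.

December 3, 2037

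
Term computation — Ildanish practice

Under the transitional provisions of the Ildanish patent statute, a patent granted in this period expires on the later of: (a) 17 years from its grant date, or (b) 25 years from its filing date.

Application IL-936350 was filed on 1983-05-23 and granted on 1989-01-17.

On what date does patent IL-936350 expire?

(a) grant + 17 years → 17 January 2006.
(b) filing + 25 years → 23 May 2008.
Later of the two: 23 May 2008.

May 23, 2008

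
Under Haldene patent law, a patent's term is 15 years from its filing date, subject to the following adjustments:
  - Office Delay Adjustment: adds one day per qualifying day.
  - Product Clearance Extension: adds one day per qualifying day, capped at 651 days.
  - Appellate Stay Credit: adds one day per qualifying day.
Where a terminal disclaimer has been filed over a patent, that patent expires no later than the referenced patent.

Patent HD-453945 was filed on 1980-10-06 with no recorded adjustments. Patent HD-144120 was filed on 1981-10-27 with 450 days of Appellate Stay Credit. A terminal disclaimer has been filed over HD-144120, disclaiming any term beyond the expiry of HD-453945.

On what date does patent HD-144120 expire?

October 6, 1995

Natural term of HD-144120:
  Base: filing + 15 years → 27 October 1996.
  Appellate Stay Credit: +450 days → 20 January 1998.
Expiry of referenced patent HD-453945:
  Base: filing + 15 years → 6 October 1995.
Terminal disclaimer: HD-144120 expires on the earlier of 20 January 1998 and 6 October 1995.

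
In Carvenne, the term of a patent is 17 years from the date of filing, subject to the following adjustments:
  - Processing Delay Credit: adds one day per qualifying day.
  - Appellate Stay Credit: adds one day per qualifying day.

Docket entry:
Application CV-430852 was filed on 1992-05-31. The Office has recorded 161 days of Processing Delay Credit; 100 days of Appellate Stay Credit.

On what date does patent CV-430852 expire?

Base term: filing date + 17 years → 31 May 2009.
Processing Delay Credit: +161 days → 8 November 2009.
Appellate Stay Credit: +100 days → 16 February 2010.

2010-02-16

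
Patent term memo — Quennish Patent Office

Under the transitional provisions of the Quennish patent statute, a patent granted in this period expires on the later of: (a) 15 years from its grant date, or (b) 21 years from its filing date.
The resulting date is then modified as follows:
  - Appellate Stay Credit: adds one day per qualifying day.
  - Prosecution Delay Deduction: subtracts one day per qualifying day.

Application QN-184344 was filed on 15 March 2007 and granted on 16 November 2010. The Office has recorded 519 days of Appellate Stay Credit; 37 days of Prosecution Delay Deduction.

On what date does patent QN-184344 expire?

(a) grant + 15 years → 16 November 2025.
(b) filing + 21 years → 15 March 2028.
Later of the two: 15 March 2028.
Appellate Stay Credit: +519 days → 16 August 2029.
Prosecution Delay Deduction: −37 days → 10 July 2029.

2029-07-10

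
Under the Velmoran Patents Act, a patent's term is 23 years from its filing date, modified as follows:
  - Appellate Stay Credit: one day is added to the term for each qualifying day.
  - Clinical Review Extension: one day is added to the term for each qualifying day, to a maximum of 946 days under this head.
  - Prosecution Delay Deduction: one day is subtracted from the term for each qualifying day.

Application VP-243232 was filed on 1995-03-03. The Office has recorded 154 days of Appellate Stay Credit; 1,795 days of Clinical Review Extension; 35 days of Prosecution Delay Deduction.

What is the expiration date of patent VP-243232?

Base term: filing date + 23 years → 3 March 2018.
Appellate Stay Credit: +154 days → 4 August 2018.
Clinical Review Extension: 1795 days claimed exceeds the 946-day cap, so +946 days → 7 March 2021.
Prosecution Delay Deduction: −35 days → 31 January 2021.

January 31, 2021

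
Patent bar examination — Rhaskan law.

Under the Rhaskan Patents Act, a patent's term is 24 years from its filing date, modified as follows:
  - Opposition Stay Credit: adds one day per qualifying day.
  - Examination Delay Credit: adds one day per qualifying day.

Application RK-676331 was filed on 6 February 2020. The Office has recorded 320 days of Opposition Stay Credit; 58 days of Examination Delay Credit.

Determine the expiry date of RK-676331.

February 18, 2045

Base term: filing date + 24 years → 6 February 2044.
Opposition Stay Credit: +320 days → 22 December 2044.
Examination Delay Credit: +58 days → 18 February 2045.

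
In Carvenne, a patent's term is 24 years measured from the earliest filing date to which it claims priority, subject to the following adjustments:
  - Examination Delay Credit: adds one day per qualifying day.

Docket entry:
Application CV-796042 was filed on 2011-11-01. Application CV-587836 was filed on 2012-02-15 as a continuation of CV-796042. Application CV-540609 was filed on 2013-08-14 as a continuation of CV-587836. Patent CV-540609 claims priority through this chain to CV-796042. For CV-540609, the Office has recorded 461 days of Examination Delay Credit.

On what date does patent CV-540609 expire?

Earliest priority filing: 1 November 2011.
Base term: 1 November 2011 + 24 years → 1 November 2035.
Examination Delay Credit: +461 days → 4 February 2037.

February 4, 2037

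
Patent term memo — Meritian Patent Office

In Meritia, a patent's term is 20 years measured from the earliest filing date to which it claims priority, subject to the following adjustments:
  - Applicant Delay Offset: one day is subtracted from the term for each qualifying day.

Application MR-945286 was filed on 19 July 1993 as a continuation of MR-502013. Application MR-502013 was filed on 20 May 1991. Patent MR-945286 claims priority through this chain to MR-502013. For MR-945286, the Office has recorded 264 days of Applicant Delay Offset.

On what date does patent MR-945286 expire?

Earliest priority filing: 20 May 1991.
Base term: 20 May 1991 + 20 years → 20 May 2011.
Applicant Delay Offset: −264 days → 29 August 2010.

August 29, 2010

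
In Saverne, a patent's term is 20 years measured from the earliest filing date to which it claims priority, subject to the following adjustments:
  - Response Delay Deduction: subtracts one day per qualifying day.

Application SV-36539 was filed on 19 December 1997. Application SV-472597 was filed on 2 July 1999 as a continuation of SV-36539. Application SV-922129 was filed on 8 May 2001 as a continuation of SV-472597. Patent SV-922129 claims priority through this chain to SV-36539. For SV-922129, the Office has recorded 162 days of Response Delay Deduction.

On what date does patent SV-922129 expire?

Earliest priority filing: 19 December 1997.
Base term: 19 December 1997 + 20 years → 19 December 2017.
Response Delay Deduction: −162 days → 10 July 2017.

July 10, 2017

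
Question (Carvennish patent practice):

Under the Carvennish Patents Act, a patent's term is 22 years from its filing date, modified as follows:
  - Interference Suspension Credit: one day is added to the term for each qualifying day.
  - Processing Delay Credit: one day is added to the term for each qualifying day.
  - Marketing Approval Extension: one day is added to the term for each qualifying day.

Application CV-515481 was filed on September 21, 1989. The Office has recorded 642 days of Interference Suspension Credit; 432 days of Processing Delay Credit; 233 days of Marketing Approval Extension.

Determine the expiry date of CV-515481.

April 20, 2015

Base term: filing date + 22 years → 21 September 2011.
Interference Suspension Credit: +642 days → 24 June 2013.
Processing Delay Credit: +432 days → 30 August 2014.
Marketing Approval Extension: +233 days → 20 April 2015.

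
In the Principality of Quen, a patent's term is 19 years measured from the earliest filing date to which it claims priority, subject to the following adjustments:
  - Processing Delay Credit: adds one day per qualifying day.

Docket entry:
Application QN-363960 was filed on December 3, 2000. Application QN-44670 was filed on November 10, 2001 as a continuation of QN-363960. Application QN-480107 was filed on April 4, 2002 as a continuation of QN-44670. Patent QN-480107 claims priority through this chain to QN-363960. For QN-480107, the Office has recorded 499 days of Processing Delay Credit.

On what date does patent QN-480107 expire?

2021-04-15

Earliest priority filing: 3 December 2000.
Base term: 3 December 2000 + 19 years → 3 December 2019.
Processing Delay Credit: +499 days → 15 April 2021.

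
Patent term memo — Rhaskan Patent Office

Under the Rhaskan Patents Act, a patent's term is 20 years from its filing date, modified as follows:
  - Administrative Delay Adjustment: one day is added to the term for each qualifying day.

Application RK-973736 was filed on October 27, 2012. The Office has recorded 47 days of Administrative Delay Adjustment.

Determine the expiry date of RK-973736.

Base term: filing date + 20 years → 27 October 2032.
Administrative Delay Adjustment: +47 days → 13 December 2032.

2032-12-13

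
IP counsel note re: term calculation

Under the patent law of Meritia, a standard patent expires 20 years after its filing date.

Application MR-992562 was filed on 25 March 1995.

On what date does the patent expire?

2015-03-25

Filing date + 20 years → 25 March 2015.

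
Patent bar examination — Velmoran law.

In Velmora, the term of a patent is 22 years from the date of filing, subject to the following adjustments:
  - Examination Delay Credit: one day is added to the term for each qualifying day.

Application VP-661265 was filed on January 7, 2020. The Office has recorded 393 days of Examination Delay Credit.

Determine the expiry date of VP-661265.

Base term: filing date + 22 years → 7 January 2042.
Examination Delay Credit: +393 days → 4 February 2043.

February 4, 2043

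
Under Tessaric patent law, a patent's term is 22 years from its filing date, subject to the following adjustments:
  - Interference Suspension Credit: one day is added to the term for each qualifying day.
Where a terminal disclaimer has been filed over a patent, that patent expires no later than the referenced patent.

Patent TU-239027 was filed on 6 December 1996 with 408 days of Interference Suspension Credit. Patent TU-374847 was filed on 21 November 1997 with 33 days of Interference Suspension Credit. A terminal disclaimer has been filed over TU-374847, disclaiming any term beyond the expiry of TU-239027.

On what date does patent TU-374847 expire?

2019-12-24

Natural term of TU-374847:
  Base: filing + 22 years → 21 November 2019.
  Interference Suspension Credit: +33 days → 24 December 2019.
Expiry of referenced patent TU-239027:
  Base: filing + 22 years → 6 December 2018.
  Interference Suspension Credit: +408 days → 18 January 2020.
Terminal disclaimer: TU-374847 expires on the earlier of 24 December 2019 and 18 January 2020.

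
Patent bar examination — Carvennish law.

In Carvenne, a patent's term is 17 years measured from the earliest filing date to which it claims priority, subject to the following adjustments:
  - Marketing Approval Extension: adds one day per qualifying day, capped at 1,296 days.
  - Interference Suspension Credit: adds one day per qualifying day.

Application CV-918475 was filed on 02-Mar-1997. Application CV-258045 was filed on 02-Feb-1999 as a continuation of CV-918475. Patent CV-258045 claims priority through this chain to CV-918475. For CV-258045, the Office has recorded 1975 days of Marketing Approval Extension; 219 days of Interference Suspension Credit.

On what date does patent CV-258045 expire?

2018-04-25

Earliest priority filing: 2 March 1997.
Base term: 2 March 1997 + 17 years → 2 March 2014.
Marketing Approval Extension: 1975 days claimed exceeds the 1296-day cap, so +1296 days → 18 September 2017.
Interference Suspension Credit: +219 days → 25 April 2018.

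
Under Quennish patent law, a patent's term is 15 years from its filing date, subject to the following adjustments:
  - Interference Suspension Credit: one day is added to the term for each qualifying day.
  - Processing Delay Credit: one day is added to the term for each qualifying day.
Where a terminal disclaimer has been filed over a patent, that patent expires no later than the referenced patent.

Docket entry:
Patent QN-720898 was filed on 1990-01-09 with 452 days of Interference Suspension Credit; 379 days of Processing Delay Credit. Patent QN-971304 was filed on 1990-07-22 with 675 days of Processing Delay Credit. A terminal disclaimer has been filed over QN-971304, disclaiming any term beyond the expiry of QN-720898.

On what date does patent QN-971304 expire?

2007-04-20

Natural term of QN-971304:
  Base: filing + 15 years → 22 July 2005.
  Processing Delay Credit: +675 days → 28 May 2007.
Expiry of referenced patent QN-720898:
  Base: filing + 15 years → 9 January 2005.
  Interference Suspension Credit: +452 days → 6 April 2006.
  Processing Delay Credit: +379 days → 20 April 2007.
Terminal disclaimer: QN-971304 expires on the earlier of 28 May 2007 and 20 April 2007.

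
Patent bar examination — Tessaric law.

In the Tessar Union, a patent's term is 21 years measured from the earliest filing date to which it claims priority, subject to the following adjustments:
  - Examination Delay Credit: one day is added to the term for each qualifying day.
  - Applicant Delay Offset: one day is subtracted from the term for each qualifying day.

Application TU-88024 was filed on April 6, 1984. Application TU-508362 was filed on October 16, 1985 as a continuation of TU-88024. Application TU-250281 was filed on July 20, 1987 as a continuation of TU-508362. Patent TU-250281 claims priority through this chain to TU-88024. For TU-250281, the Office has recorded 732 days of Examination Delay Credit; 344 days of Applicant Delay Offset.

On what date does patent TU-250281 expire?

Earliest priority filing: 6 April 1984.
Base term: 6 April 1984 + 21 years → 6 April 2005.
Examination Delay Credit: +732 days → 8 April 2007.
Applicant Delay Offset: −344 days → 29 April 2006.

2006-04-29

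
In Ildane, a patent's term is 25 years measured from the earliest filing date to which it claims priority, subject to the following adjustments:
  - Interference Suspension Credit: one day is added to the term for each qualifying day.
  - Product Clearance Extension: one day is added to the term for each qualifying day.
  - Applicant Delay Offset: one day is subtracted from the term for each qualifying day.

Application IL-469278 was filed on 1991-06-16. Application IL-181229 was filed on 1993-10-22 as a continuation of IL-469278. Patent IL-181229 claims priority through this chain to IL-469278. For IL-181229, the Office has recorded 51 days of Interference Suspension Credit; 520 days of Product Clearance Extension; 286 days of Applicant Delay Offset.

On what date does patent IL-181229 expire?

March 28, 2017

Earliest priority filing: 16 June 1991.
Base term: 16 June 1991 + 25 years → 16 June 2016.
Interference Suspension Credit: +51 days → 6 August 2016.
Product Clearance Extension: +520 days → 8 January 2018.
Applicant Delay Offset: −286 days → 28 March 2017.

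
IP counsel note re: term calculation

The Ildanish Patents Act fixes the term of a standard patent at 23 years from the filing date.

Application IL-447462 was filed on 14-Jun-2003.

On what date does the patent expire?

Filing date + 23 years → 14 June 2026.

June 14, 2026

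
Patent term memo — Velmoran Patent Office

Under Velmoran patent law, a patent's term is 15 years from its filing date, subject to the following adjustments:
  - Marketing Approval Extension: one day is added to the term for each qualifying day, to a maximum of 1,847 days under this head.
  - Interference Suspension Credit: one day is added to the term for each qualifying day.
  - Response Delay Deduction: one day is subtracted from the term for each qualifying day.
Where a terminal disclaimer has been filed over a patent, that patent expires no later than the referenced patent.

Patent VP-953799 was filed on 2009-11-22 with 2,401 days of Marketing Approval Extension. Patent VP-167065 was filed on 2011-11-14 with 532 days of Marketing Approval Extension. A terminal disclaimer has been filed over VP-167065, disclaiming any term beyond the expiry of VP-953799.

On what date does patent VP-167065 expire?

2028-04-29

Natural term of VP-167065:
  Base: filing + 15 years → 14 November 2026.
  Marketing Approval Extension: 532 days (within the 1847-day cap) → +532 days → 29 April 2028.
Expiry of referenced patent VP-953799:
  Base: filing + 15 years → 22 November 2024.
  Marketing Approval Extension: 2401 days claimed exceeds the 1847-day cap, so +1847 days → 13 December 2029.
Terminal disclaimer: VP-167065 expires on the earlier of 29 April 2028 and 13 December 2029.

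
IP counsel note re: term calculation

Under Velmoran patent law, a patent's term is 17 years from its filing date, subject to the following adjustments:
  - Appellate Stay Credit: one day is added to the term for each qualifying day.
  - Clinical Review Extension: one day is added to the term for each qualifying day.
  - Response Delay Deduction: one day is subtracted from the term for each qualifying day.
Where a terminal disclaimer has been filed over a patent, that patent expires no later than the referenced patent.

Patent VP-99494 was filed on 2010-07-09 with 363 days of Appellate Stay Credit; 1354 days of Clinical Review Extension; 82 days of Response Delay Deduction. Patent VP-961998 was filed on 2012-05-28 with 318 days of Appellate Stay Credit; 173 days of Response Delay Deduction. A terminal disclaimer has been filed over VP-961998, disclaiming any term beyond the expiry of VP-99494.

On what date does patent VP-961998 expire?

Natural term of VP-961998:
  Base: filing + 17 years → 28 May 2029.
  Appellate Stay Credit: +318 days → 11 April 2030.
  Response Delay Deduction: −173 days → 20 October 2029.
Expiry of referenced patent VP-99494:
  Base: filing + 17 years → 9 July 2027.
  Appellate Stay Credit: +363 days → 6 July 2028.
  Clinical Review Extension: +1354 days → 21 March 2032.
  Response Delay Deduction: −82 days → 30 December 2031.
Terminal disclaimer: VP-961998 expires on the earlier of 20 October 2029 and 30 December 2031.

2029-10-20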